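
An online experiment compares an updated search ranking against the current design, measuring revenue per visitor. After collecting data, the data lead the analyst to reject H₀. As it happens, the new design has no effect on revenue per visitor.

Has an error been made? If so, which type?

Type I error

The conventional null hypothesis here is that the new design has no effect on revenue per visitor.
H₀ was rejected, but H₀ is actually true.
Rejecting a true null hypothesis is a Type I error (false positive).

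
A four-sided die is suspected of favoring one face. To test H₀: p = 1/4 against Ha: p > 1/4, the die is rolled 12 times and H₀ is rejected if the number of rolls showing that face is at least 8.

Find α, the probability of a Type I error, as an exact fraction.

23333/8388608

Under H₀, S ~ Binomial(12, 1/4), and α = P(S ≥ 8).
Adding the binomial terms for j = 8 through 12 with p = 1/4 yields 23333/8388608.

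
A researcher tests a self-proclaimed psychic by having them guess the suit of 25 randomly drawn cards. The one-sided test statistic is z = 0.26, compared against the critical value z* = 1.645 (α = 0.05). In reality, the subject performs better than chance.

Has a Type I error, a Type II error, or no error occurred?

Type II error

The conventional null hypothesis is that the subject is guessing at random (p = 1/4).
Since z = 0.26 ≤ z* = 1.645, H₀ is not rejected.
H₀ is false (actually the subject performs better than chance).
Failing to reject a false H₀ is a Type II error.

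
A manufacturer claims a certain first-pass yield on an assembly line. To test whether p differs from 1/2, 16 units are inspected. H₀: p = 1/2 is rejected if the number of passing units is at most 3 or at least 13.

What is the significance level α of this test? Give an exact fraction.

The significance level is the null-hypothesis probability of the rejection region {≤3} ∪ {≥13}.
By symmetry, α = 2·P(X ≤ 3) = 2·(1 + 16 + 120 + 560)/65536 = 1394/65536 = 697/32768.

697/32768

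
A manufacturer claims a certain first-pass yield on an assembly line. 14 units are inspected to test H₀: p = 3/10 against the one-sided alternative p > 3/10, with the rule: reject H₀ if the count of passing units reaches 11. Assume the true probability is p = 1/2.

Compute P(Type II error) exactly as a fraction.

A Type II error is failing to reject when Ha holds: with p = 1/2, β = P(X ≤ 10).
Summing C(14,j)·(1/2)^j·(1/2)^{14-j} for j = 0..10 gives 7957/8192.

7957/8192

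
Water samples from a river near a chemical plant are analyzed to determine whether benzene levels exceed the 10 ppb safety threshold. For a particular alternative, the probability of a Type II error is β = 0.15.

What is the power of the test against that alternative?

0.85

Power = 1 − β = 1 − 0.15 = 0.85.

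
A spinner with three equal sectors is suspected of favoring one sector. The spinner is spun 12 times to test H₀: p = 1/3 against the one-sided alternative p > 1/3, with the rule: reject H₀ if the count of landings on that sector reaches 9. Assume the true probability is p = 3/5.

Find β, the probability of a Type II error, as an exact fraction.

A Type II error is failing to reject when Ha holds: with p = 3/5, β = P(S ≤ 8).
Adding the binomial probabilities P(S=0)+…+P(S=8) at p = 3/5 gives 37825328/48828125.

37825328/48828125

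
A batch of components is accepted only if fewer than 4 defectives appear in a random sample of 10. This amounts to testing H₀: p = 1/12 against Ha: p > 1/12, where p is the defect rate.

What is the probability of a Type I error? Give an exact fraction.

34654379/5159780352

Under H₀, X ~ Binomial(10, 1/12); the Type I error rate is P(X ≥ 4).
Computing the lower-tail complement: 1 − 5125125973/5159780352 = 34654379/5159780352.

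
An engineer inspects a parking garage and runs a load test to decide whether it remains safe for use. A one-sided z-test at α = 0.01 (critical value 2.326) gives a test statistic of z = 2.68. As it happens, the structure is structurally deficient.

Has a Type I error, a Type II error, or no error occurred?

Neither — the decision is correct.

The conventional null hypothesis is that the structure meets the required load capacity (safe).
Since z = 2.68 > z* = 2.326, H₀ is rejected.
H₀ is false (actually the structure is structurally deficient).
The decision matches the true state — no error.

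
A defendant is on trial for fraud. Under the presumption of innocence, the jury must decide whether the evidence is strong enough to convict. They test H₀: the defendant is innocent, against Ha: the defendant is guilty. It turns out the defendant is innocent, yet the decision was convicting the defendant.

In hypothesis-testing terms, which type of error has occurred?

Type I error

'Convicting the defendant' corresponds to rejecting H₀.
H₀ was rejected but H₀ is true — a Type I error (false positive).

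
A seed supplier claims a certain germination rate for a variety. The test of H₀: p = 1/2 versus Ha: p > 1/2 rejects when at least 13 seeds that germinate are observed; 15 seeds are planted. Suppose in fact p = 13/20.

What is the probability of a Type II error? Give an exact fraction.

Under the alternative p = 13/20, Y ~ Binomial(15, 13/20); β is the probability the test does not reject, P(Y < 13).
Summing C(15,j)·(13/20)^j·(7/20)^{15-j} for j = 0..12 gives 30745097163070342213/32768000000000000000.

30745097163070342213/32768000000000000000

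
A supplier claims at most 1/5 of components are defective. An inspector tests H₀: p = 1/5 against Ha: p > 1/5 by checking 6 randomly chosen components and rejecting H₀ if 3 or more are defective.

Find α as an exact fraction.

Under H₀, Y ~ Binomial(6, 1/5); the Type I error rate is P(Y ≥ 3).
Computing the lower-tail complement: 1 − 2816/3125 = 309/3125.

309/3125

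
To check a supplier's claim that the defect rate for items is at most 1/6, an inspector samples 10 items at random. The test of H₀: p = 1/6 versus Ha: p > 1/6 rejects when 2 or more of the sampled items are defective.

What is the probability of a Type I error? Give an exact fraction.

Under H₀, S ~ Binomial(10, 1/6); the Type I error rate is P(S ≥ 2).
Via the complement, α = 1 − Σ_{j=0}^{1} C(10,j)(1/6)^j(5/6)^{10-j} = 10389767/20155392.

10389767/20155392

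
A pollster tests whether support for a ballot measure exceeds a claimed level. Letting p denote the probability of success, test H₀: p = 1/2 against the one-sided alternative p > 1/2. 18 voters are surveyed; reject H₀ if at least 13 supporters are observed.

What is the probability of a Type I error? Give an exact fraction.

α = P(reject H₀ | H₀ true) = P(X ≥ 13 | p = 1/2), with X ~ Binomial(18, 1/2).
That's C(18,13) + C(18,14) + C(18,15) + C(18,16) + C(18,17) + C(18,18) over 2^18, i.e. (8568 + 3060 + 816 + 153 + 18 + 1)/262144 = 12616/262144 = 1577/32768.

1577/32768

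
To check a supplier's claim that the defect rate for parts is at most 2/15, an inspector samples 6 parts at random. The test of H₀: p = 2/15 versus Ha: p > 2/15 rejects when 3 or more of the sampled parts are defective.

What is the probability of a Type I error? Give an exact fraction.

78928/2278125

The significance level is the probability, assuming p = 2/15, of seeing 3 or more defectives in 6 draws.
Computing the lower-tail complement: 1 − 2199197/2278125 = 78928/2278125.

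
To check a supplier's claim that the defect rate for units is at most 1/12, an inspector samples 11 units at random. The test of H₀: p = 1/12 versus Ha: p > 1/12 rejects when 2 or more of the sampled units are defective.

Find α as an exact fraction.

The significance level is the probability, assuming p = 1/12, of seeing 2 or more defectives in 11 draws.
Computing the lower-tail complement: 1 − 285311670611/371504185344 = 86192514733/371504185344.

86192514733/371504185344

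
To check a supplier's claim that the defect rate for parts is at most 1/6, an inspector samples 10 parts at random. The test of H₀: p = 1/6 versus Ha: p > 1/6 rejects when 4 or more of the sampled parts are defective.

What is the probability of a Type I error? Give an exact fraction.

29279/419904

α = P(reject H₀ | H₀ true) = P(S ≥ 4 | p = 1/6), S ~ Binomial(10, 1/6).
Via the complement, α = 1 − Σ_{j=0}^{3} C(10,j)(1/6)^j(5/6)^{10-j} = 29279/419904.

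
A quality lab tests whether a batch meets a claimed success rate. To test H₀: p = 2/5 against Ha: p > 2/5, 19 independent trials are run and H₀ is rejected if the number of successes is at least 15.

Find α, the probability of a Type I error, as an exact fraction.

2443902976/3814697265625

The Type I error probability is α = P(Y ≥ 15) computed under H₀, where Y ~ Binomial(19, 2/5).
Adding the binomial terms for j = 15 through 19 with p = 2/5 yields 2443902976/3814697265625.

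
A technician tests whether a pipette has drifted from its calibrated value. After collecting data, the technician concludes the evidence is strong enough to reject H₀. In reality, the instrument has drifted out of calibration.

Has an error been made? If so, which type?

The conventional null hypothesis here is that the instrument is correctly calibrated.
The test rejected a false H₀ — the decision matches the true state.

No error (correct decision).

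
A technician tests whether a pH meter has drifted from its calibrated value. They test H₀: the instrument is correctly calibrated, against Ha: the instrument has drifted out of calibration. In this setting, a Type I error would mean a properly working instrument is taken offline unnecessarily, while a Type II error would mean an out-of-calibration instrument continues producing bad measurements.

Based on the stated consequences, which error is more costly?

Type II error

The Type II consequence (an out-of-calibration instrument continues producing bad measurements) is more severe than the Type I consequence (a properly working instrument is taken offline unnecessarily).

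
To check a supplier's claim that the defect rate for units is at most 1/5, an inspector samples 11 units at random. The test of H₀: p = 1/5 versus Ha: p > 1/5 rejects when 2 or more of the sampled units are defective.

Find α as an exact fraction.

α = P(reject H₀ | H₀ true) = P(S ≥ 2 | p = 1/5), S ~ Binomial(11, 1/5).
Via the complement, α = 1 − Σ_{j=0}^{1} C(11,j)(1/5)^j(4/5)^{11-j} = 6619897/9765625.

6619897/9765625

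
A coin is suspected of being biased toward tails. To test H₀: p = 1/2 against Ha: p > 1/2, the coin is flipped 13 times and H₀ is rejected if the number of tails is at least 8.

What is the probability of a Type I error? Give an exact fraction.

595/2048

Under H₀, X ~ Binomial(13, 1/2), and α = P(X ≥ 8).
P(X ≥ 8) = [C(13,8) + C(13,9) + C(13,10) + C(13,11) + C(13,12) + C(13,13)] / 2^13 = (1287 + 715 + 286 + 78 + 13 + 1) / 8192 = 2380/8192 = 595/2048.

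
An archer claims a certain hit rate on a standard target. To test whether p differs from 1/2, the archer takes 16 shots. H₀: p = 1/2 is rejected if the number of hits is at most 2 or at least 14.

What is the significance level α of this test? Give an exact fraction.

137/32768

The significance level is the null-hypothesis probability of the rejection region {≤2} ∪ {≥14}.
Each tail has probability (1 + 16 + 120)/65536; doubling gives α = 274/65536 = 137/32768.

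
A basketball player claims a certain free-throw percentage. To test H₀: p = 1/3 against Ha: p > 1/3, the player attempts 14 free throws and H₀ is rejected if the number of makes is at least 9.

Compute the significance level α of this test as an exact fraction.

Under H₀, Y ~ Binomial(14, 1/3), and α = P(Y ≥ 9).
P(Y ≥ 9) = Σ_{j=9}^{14} C(14,j)·(1/3)^j·(2/3)^{14-j} = 9265/531441.

9265/531441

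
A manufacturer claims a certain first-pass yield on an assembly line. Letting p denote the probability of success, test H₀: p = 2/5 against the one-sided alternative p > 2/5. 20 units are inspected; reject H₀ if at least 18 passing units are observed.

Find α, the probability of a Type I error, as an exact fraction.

The Type I error probability is α = P(X ≥ 18) computed under H₀, where X ~ Binomial(20, 2/5).
Adding the binomial terms for j = 18 through 20 with p = 2/5 yields 480772096/95367431640625.

480772096/95367431640625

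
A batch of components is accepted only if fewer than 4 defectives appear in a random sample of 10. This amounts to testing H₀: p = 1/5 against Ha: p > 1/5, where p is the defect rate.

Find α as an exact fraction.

Under H₀, S ~ Binomial(10, 1/5); the Type I error rate is P(S ≥ 4).
α = 1 − P(S ≤ 3) = 1 − 8585216/9765625 = 1180409/9765625.

1180409/9765625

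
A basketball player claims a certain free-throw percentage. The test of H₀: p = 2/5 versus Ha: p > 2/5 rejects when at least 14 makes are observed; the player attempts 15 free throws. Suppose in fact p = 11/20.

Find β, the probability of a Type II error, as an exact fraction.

16356278262148423407/16384000000000000000

A Type II error is failing to reject when Ha holds: with p = 11/20, β = P(Y ≤ 13).
Adding the binomial probabilities P(Y=0)+…+P(Y=13) at p = 11/20 gives 16356278262148423407/16384000000000000000.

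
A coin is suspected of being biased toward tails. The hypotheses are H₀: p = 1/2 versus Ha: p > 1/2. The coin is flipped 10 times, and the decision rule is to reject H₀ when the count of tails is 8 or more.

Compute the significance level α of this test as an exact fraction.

7/128

Under H₀, X ~ Binomial(10, 1/2), and α = P(X ≥ 8).
That's C(10,8) + C(10,9) + C(10,10) over 2^10, i.e. (45 + 10 + 1)/1024 = 56/1024 = 7/128.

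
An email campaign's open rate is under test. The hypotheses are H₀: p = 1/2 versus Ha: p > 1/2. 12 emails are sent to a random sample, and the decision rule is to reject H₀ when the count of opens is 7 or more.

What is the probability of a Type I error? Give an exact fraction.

The Type I error probability is α = P(Y ≥ 7) computed under H₀, where Y ~ Binomial(12, 1/2).
Summing the upper tail: (792 + 495 + 220 + 66 + 12 + 1) / 2^12 = 1586/4096 = 793/2048.

793/2048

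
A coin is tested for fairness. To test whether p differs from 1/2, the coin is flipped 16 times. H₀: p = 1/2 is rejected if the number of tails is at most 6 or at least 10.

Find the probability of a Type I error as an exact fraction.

14893/32768

Under H₀, K ~ Binomial(16, 1/2); α is the probability of landing in either tail, P(K ≤ 6) + P(K ≥ 10).
Each tail has probability (1 + 16 + 120 + 560 + 1820 + 4368 + 8008)/65536; doubling gives α = 29786/65536 = 14893/32768.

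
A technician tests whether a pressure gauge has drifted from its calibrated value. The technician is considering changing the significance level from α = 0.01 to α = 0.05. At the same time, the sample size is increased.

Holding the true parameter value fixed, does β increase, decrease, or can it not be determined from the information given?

It decreases.

With a larger α the critical value moves toward the center, so more of the Ha sampling distribution lies in the rejection region. A larger sample reduces the standard error, pulling the sampling distribution under Ha further from the non-rejection region. Both changes push β in the same direction.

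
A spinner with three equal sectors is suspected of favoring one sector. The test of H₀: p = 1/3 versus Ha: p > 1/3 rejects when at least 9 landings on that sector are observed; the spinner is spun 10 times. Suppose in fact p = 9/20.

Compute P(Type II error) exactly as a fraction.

10193896961809/10240000000000

Under the alternative p = 9/20, X ~ Binomial(10, 9/20); β is the probability the test does not reject, P(X < 9).
Equivalently, β = 1 − P(X ≥ 9) = 10193896961809/10240000000000.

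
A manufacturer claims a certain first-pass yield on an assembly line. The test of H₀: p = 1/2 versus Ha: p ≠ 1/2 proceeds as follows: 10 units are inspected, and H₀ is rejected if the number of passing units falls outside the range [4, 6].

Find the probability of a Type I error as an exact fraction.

α = P(S ≤ 3 or S ≥ 7 | p = 1/2), S ~ Binomial(10, 1/2).
Each tail has probability (1 + 10 + 45 + 120)/1024; doubling gives α = 352/1024 = 11/32.

11/32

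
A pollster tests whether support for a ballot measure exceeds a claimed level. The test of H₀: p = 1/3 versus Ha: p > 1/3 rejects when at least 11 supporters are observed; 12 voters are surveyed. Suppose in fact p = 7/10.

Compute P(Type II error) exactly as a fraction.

914974950051/1000000000000

Under the alternative p = 7/10, S ~ Binomial(12, 7/10); β is the probability the test does not reject, P(S < 11).
Summing C(12,j)·(7/10)^j·(3/10)^{12-j} for j = 0..10 gives 914974950051/1000000000000.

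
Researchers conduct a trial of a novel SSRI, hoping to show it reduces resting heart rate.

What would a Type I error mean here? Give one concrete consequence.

A Type I error would mean concluding that the drug reduces resting heart rate when in fact the drug has no effect on resting heart rate. Consequence: resources are spent bringing an ineffective treatment to market.

With the conventional null hypothesis that the drug has no effect on resting heart rate:
A Type I error is rejecting H₀ when H₀ is true.
Here that means concluding that the drug is effective when actually the drug has no effect on resting heart rate.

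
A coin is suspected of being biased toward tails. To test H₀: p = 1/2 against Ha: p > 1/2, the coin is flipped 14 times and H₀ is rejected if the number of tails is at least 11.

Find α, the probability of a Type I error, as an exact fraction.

The Type I error probability is α = P(Y ≥ 11) computed under H₀, where Y ~ Binomial(14, 1/2).
That's C(14,11) + C(14,12) + C(14,13) + C(14,14) over 2^14, i.e. (364 + 91 + 14 + 1)/16384 = 470/16384 = 235/8192.

235/8192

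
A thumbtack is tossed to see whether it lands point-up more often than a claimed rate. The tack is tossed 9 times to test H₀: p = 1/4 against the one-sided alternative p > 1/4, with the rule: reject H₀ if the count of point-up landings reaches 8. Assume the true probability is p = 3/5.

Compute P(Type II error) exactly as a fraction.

1815344/1953125

Under the alternative p = 3/5, S ~ Binomial(9, 3/5); β is the probability the test does not reject, P(S < 8).
Equivalently, β = 1 − P(S ≥ 8) = 1815344/1953125.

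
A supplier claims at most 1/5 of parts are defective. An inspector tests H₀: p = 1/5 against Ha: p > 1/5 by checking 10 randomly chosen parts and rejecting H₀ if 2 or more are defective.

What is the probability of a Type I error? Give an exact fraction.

The significance level is the probability, assuming p = 1/5, of seeing 2 or more defectives in 10 draws.
Computing the lower-tail complement: 1 − 3670016/9765625 = 6095609/9765625.

6095609/9765625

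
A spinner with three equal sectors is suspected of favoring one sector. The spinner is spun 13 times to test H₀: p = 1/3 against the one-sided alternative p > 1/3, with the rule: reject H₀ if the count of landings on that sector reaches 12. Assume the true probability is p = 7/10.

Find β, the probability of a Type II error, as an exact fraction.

4681650394377/5000000000000

A Type II error is failing to reject when Ha holds: with p = 7/10, β = P(K ≤ 11).
Summing C(13,j)·(7/10)^j·(3/10)^{13-j} for j = 0..11 gives 4681650394377/5000000000000.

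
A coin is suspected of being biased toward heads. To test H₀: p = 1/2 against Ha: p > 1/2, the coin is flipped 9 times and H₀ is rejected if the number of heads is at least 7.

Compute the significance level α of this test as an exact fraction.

23/256

α = P(reject H₀ | H₀ true) = P(K ≥ 7 | p = 1/2), with K ~ Binomial(9, 1/2).
P(K ≥ 7) = [C(9,7) + C(9,8) + C(9,9)] / 2^9 = (36 + 9 + 1) / 512 = 46/512 = 23/256.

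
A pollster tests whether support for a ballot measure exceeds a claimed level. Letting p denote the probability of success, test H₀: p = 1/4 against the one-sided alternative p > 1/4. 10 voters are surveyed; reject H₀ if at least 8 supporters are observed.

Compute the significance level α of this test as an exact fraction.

α = P(reject H₀ | H₀ true) = P(S ≥ 8 | p = 1/4), with S ~ Binomial(10, 1/4).
P(S ≥ 8) = Σ_{j=8}^{10} C(10,j)·(1/4)^j·(3/4)^{10-j} = 109/262144.

109/262144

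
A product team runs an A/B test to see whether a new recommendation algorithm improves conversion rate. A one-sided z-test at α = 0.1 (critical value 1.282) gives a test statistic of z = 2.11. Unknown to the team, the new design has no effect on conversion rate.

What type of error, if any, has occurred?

Type I error

The conventional null hypothesis is that the new design has no effect on conversion rate.
Since z = 2.11 > z* = 1.282, H₀ is rejected.
H₀ is true (actually the new design has no effect on conversion rate).
Rejecting a true H₀ is a Type I error.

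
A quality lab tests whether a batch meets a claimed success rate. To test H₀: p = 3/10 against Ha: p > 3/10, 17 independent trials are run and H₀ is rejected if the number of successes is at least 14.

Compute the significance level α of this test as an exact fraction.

121645250577/10000000000000000

The Type I error probability is α = P(X ≥ 14) computed under H₀, where X ~ Binomial(17, 3/10).
Summing C(17,j)(3/10)^j(7/10)^{17−j} for j = 14,…,17 gives 121645250577/10000000000000000.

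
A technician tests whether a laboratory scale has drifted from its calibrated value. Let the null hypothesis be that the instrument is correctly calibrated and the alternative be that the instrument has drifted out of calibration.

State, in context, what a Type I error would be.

A Type I error would mean concluding that the instrument has drifted out of calibration when in fact the instrument is correctly calibrated.

A Type I error is rejecting H₀ when H₀ is true.
Here that means pulling the instrument for recalibration when actually the instrument is correctly calibrated.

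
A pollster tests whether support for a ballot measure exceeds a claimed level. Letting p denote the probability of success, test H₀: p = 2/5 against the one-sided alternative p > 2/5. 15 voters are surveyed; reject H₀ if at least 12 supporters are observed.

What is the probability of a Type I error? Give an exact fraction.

58830848/30517578125

α = P(reject H₀ | H₀ true) = P(K ≥ 12 | p = 2/5), with K ~ Binomial(15, 2/5).
Summing C(15,j)(2/5)^j(3/5)^{15−j} for j = 12,…,15 gives 58830848/30517578125.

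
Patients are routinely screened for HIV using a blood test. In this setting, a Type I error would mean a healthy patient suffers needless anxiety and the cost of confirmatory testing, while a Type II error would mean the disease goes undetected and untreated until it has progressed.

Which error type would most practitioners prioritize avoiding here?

Type II error

The Type II consequence (the disease goes undetected and untreated until it has progressed) is more severe than the Type I consequence (a healthy patient suffers needless anxiety and the cost of confirmatory testing).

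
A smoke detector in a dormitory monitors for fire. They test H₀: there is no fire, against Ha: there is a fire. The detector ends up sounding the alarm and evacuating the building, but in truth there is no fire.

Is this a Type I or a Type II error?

'Sounding the alarm and evacuating the building' corresponds to rejecting H₀.
H₀ was rejected but H₀ is true — a Type I error (false positive).

Type I error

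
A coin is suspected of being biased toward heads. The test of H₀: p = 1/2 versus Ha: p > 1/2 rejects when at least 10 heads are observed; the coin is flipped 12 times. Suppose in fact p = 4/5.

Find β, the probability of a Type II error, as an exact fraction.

21565149/48828125

β = P(fail to reject H₀ | Ha true) = P(K ≤ 9 | p = 4/5), K ~ Binomial(12, 4/5).
Summing C(12,j)·(4/5)^j·(1/5)^{12-j} for j = 0..9 gives 21565149/48828125.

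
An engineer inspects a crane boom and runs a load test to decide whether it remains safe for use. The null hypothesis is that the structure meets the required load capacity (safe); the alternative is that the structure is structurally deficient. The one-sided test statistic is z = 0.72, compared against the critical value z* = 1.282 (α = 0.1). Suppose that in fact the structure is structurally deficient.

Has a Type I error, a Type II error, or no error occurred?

Type II error

Since z = 0.72 ≤ z* = 1.282, H₀ is not rejected.
H₀ is false (actually the structure is structurally deficient).
Failing to reject a false H₀ is a Type II error.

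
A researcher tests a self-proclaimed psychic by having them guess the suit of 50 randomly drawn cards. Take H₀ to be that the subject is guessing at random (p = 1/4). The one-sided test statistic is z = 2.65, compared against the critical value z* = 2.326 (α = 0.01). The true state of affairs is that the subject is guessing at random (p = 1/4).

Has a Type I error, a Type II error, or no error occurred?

Type I error

Since z = 2.65 > z* = 2.326, H₀ is rejected.
H₀ is true (actually the subject is guessing at random (p = 1/4)).
Rejecting a true H₀ is a Type I error.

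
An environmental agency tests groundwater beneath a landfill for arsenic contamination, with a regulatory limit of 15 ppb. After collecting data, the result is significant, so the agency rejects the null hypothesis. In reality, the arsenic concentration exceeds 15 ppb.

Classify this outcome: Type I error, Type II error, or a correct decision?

The conventional null hypothesis here is that the arsenic concentration is at or below 15 ppb (safe).
The test rejected a false H₀ — the decision matches the true state.

Neither — the decision is correct.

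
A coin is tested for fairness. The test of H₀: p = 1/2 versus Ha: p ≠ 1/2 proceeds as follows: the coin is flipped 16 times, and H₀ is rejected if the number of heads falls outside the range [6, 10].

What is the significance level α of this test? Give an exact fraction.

6885/32768

Under H₀, X ~ Binomial(16, 1/2); α is the probability of landing in either tail, P(X ≤ 5) + P(X ≥ 11).
By symmetry, α = 2·P(X ≤ 5) = 2·(1 + 16 + 120 + 560 + 1820 + 4368)/65536 = 13770/65536 = 6885/32768.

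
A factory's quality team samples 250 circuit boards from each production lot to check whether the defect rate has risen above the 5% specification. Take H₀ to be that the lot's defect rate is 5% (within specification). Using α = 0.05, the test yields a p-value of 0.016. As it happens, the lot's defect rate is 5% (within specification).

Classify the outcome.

Type I error

Since p = 0.016 < α = 0.05, H₀ is rejected.
H₀ is true (actually the lot's defect rate is 5% (within specification)).
Rejecting a true H₀ is a Type I error.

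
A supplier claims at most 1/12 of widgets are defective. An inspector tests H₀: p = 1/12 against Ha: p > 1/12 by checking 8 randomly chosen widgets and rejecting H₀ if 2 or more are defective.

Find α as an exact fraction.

α = P(reject H₀ | H₀ true) = P(S ≥ 2 | p = 1/12), S ~ Binomial(8, 1/12).
Via the complement, α = 1 − Σ_{j=0}^{1} C(8,j)(1/12)^j(11/12)^{8-j} = 59725447/429981696.

59725447/429981696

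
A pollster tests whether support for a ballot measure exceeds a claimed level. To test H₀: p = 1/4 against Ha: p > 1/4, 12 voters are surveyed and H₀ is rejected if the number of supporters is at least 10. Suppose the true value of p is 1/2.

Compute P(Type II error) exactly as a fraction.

4017/4096

β = P(fail to reject H₀ | Ha true) = P(Y ≤ 9 | p = 1/2), Y ~ Binomial(12, 1/2).
Adding the binomial probabilities P(Y=0)+…+P(Y=9) at p = 1/2 gives 4017/4096.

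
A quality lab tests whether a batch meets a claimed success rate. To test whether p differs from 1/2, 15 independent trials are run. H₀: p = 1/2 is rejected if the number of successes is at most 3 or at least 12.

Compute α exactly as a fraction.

9/256

The significance level is the null-hypothesis probability of the rejection region {≤3} ∪ {≥12}.
By symmetry, α = 2·P(S ≤ 3) = 2·(1 + 15 + 105 + 455)/32768 = 1152/32768 = 9/256.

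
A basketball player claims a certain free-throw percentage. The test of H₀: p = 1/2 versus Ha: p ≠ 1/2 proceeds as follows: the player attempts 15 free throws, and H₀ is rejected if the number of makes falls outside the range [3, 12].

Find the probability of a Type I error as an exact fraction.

121/16384

Under H₀, K ~ Binomial(15, 1/2); α is the probability of landing in either tail, P(K ≤ 2) + P(K ≥ 13).
The two tails are symmetric, so α = 2·(1 + 15 + 105)/2^15 = 242/32768 = 121/16384.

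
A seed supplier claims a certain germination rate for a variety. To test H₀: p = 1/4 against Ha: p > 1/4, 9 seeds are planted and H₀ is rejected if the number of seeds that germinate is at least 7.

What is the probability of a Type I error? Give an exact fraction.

The Type I error probability is α = P(K ≥ 7) computed under H₀, where K ~ Binomial(9, 1/4).
Summing C(9,j)(1/4)^j(3/4)^{9−j} for j = 7,…,9 gives 11/8192.

11/8192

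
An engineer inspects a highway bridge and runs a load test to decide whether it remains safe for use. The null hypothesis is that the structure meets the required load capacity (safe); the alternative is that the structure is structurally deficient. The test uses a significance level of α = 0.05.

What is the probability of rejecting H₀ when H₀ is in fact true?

The significance level α is, by definition, the probability of a Type I error — P(reject H₀ | H₀ true).

0.05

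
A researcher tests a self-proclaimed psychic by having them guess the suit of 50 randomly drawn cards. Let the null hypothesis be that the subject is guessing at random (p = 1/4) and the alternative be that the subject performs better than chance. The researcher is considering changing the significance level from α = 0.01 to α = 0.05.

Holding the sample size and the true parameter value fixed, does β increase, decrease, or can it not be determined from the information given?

It decreases.

A larger α widens the rejection region, so when the alternative is true more outcomes lead to rejection — failing to reject becomes less likely.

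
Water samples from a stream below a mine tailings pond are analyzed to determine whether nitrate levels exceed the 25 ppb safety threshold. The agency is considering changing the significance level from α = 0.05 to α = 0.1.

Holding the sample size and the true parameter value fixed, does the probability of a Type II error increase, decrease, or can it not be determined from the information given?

A larger α widens the rejection region, so when the alternative is true more outcomes lead to rejection — failing to reject becomes less likely.

It decreases.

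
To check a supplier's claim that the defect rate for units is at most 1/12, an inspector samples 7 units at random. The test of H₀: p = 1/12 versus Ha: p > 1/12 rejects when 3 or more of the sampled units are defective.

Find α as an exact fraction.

α = P(reject H₀ | H₀ true) = P(X ≥ 3 | p = 1/12), X ~ Binomial(7, 1/12).
Computing the lower-tail complement: 1 − 11756723/11943936 = 187213/11943936.

187213/11943936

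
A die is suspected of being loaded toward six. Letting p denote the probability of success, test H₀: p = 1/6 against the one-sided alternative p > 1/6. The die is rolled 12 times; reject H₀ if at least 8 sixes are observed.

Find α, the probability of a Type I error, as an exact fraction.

α = P(reject H₀ | H₀ true) = P(Y ≥ 8 | p = 1/6), with Y ~ Binomial(12, 1/6).
Summing C(12,j)(1/6)^j(5/6)^{12−j} for j = 8,…,12 gives 56431/362797056.

56431/362797056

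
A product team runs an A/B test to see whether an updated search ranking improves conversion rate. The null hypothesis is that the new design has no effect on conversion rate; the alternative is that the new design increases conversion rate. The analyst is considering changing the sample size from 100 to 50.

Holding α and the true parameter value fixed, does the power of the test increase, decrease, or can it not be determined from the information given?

With less data the test statistic is noisier; under Ha, more outcomes land inside the acceptance region.
Since power = 1 − β and β increases, power decreases.

It decreases.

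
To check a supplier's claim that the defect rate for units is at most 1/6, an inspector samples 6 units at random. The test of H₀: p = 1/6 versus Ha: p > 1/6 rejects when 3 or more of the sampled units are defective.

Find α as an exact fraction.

1453/23328

The significance level is the probability, assuming p = 1/6, of seeing 3 or more defectives in 6 draws.
Via the complement, α = 1 − Σ_{j=0}^{2} C(6,j)(1/6)^j(5/6)^{6-j} = 1453/23328.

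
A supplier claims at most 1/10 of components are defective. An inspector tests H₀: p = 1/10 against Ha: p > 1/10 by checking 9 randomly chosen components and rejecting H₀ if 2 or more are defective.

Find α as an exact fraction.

The significance level is the probability, assuming p = 1/10, of seeing 2 or more defectives in 9 draws.
α = 1 − P(X ≤ 1) = 1 − 387420489/500000000 = 112579511/500000000.

112579511/500000000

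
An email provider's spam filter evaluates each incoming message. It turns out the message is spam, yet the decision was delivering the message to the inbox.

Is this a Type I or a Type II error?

Type II error

The null hypothesis here is that the message is legitimate (not spam).
'Delivering the message to the inbox' corresponds to failing to reject H₀.
H₀ was not rejected but H₀ is false — a Type II error (false negative).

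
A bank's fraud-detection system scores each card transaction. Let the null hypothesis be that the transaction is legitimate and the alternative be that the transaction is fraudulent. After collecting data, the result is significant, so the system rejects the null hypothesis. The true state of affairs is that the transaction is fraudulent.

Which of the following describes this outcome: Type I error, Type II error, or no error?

Neither — the decision is correct.

The test rejected a false H₀ — the decision matches the true state.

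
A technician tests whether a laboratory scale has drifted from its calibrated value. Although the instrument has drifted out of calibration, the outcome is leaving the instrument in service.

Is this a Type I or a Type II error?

The null hypothesis here is that the instrument is correctly calibrated.
'Leaving the instrument in service' corresponds to failing to reject H₀.
H₀ was not rejected but H₀ is false — a Type II error (false negative).

Type II error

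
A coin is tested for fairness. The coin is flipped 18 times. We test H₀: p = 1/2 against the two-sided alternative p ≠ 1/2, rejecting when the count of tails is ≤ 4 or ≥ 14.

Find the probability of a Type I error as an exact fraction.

253/8192

The significance level is the null-hypothesis probability of the rejection region {≤4} ∪ {≥14}.
Each tail has probability (1 + 18 + 153 + 816 + 3060)/262144; doubling gives α = 8096/262144 = 253/8192.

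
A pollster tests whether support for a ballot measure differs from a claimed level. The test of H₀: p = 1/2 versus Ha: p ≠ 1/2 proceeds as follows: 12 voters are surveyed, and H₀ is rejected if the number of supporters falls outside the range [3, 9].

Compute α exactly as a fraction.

79/2048

Under H₀, K ~ Binomial(12, 1/2); α is the probability of landing in either tail, P(K ≤ 2) + P(K ≥ 10).
The two tails are symmetric, so α = 2·(1 + 12 + 66)/2^12 = 158/4096 = 79/2048.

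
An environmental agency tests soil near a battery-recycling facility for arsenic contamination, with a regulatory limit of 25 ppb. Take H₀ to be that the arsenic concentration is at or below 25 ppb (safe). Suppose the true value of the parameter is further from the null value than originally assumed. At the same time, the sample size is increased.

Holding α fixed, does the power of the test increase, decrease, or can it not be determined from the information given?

A larger true effect moves the Ha sampling distribution further from the H₀ critical value, making rejection more likely when Ha is true. Increasing n separates the H₀ and Ha sampling distributions, so under Ha fewer outcomes land in the acceptance region. Both changes push β in the same direction.
Since power = 1 − β and β decreases, power increases.

It increases.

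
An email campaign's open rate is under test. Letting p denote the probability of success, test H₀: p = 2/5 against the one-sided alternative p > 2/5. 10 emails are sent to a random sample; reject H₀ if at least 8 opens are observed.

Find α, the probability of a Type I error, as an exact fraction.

120064/9765625

Under H₀, X ~ Binomial(10, 2/5), and α = P(X ≥ 8).
Adding the binomial terms for j = 8 through 10 with p = 2/5 yields 120064/9765625.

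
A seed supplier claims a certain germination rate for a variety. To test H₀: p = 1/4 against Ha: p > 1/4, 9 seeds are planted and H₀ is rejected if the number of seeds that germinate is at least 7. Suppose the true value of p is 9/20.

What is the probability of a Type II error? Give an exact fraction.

β = P(fail to reject H₀ | Ha true) = P(Y ≤ 6 | p = 9/20), Y ~ Binomial(9, 9/20).
Equivalently, β = 1 − P(Y ≥ 7) = 30407271323/32000000000.

30407271323/32000000000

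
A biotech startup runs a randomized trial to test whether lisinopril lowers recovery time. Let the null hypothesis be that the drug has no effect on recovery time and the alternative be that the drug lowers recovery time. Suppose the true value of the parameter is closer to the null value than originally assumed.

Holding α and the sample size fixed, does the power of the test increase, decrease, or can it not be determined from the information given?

It decreases.

A smaller true effect puts the Ha sampling distribution closer to H₀, so more of it falls in the non-rejection region.
Since power = 1 − β and β increases, power decreases.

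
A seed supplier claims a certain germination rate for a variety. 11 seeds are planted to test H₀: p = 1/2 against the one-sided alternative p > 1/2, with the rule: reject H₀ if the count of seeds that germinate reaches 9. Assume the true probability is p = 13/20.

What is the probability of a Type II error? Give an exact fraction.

β = P(fail to reject H₀ | Ha true) = P(Y ≤ 8 | p = 13/20), Y ~ Binomial(11, 13/20).
Equivalently, β = 1 − P(Y ≥ 9) = 32762721984671/40960000000000.

32762721984671/40960000000000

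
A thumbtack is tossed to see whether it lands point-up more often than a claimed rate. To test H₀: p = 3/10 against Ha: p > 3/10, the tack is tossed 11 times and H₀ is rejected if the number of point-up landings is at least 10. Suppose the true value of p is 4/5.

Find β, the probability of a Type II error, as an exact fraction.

β = P(fail to reject H₀ | Ha true) = P(X ≤ 9 | p = 4/5), X ~ Binomial(11, 4/5).
Adding the binomial probabilities P(X=0)+…+P(X=9) at p = 4/5 gives 6619897/9765625.

6619897/9765625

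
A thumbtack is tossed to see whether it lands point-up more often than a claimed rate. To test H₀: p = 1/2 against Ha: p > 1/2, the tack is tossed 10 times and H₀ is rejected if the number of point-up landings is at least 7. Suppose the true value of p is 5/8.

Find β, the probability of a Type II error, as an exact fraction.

Under the alternative p = 5/8, X ~ Binomial(10, 5/8); β is the probability the test does not reject, P(X < 7).
Summing C(10,j)·(5/8)^j·(3/8)^{10-j} for j = 0..6 gives 148513581/268435456.

148513581/268435456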